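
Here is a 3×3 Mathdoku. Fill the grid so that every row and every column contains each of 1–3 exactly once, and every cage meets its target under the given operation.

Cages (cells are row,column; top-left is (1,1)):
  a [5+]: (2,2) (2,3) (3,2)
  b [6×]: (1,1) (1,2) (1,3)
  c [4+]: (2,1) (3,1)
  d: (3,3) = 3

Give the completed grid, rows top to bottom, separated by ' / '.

D is a freebie, which forces (3,3) = 3.
The two cells of cage c must have sum 4; hence (2,1) = 3.
3 is placed in row 2, leaving (2,2) = 1.
Row 2 already has 1, which forces (2,3) = 2.
Row 3 already has 3, leaving (3,1) = 1.
Column 2 already has 1, leaving (3,2) = 2.
Column 1 already has 1, leaving (1,1) = 2.
Column 2 already has 2, leaving (1,2) = 3.
Column 3 already has 2, so (1,3) = 1.

2 3 1 / 3 1 2 / 1 2 3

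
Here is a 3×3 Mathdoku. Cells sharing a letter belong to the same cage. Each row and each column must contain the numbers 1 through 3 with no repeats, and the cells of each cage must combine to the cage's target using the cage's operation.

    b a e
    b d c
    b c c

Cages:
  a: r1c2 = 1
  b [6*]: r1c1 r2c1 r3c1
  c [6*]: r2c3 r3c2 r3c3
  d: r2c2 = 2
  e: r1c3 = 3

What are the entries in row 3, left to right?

A is a freebie, so r1c2 = 1.
E is a freebie, which forces r1c3 = 3.
D is a freebie, so r2c2 = 2.
Row 2 already has 2; hence r2c3 = 1.
Column 2 now contains 2, so r3c2 = 3.
1 is placed in column 3, so r3c3 = 2.
Row 1 already has 3, so r1c1 = 2.
Row 2 now contains 1, which forces r2c1 = 3.
Row 3 now contains 2, leaving r3c1 = 1.
The full grid is 2 1 3 / 3 2 1 / 1 3 2.

1 3 2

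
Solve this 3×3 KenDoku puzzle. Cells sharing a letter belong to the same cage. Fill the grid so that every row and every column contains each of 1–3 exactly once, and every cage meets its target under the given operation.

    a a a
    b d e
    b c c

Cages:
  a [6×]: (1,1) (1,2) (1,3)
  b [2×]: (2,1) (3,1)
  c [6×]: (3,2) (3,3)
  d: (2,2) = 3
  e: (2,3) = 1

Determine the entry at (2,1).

Cage d is given; hence (2,2) = 3.
Cage e is given, so (2,3) = 1.
3 is placed in column 2; hence (3,2) = 2.
Row 3 already has 2; hence (3,3) = 3.
The 3 cells of cage a must have product 6, leaving (1,1) = 3.
Column 2 now contains 2, so (1,2) = 1.
Column 3 already has 3, leaving (1,3) = 2.
Row 2 now contains 1, leaving (2,1) = 2.
Row 3 already has 2, so (3,1) = 1.
Filled in: 3 1 2 / 2 3 1 / 1 2 3.

2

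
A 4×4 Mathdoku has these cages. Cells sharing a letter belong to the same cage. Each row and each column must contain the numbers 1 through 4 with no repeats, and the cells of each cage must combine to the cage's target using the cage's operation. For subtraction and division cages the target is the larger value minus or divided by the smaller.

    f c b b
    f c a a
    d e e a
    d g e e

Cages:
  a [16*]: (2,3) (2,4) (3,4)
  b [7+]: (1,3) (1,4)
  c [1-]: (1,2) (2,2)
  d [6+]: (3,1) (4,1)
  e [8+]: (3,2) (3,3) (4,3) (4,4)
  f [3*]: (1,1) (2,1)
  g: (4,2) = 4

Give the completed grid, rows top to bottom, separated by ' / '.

G is a freebie, which forces (4,2) = 4.
Cage d's pair has sum 6; hence (3,1) = 4.
Row 3 already has 4, so (3,4) = 2.
Row 4 already has 4, which forces (4,1) = 2.
The 3 cells of cage a must have product 16; hence (2,3) = 2.
Cage a needs product 16, which forces (2,4) = 4.
The two cells of cage c must have difference 1, so (1,2) = 2.
Cage b needs two cells with sum 7, leaving (1,3) = 4.
Column 4 now contains 4; hence (1,4) = 3.
Column 4 now contains 3; hence (4,4) = 1.
Row 1 already has 3, so (1,1) = 1.
Cage f's pair has product 3, so (2,1) = 3.
Row 2 now contains 3; hence (2,2) = 1.
Cage e needs sum 8, leaving (3,2) = 3.
Cage e needs sum 8, which forces (3,3) = 1.
1 is placed in row 4, so (4,3) = 3.

1 2 4 3 / 3 1 2 4 / 4 3 1 2 / 2 4 3 1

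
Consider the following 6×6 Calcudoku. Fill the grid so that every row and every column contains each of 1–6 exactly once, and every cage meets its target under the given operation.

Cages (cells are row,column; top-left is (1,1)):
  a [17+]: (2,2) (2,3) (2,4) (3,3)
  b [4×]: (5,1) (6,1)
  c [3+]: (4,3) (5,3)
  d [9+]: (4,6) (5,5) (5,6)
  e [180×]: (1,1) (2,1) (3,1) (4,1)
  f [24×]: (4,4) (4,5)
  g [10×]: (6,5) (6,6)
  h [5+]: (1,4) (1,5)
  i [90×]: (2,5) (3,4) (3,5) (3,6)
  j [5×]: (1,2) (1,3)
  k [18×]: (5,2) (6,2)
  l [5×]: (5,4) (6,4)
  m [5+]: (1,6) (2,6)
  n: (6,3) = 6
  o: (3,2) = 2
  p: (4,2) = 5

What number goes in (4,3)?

O is a freebie, leaving (3,2) = 2.
Cage p is a single given cell, leaving (4,2) = 5.
Cage n is a single given cell, leaving (6,3) = 6.
Column 2 now contains 5, so (1,2) = 1.
Cage j's pair has product 5, which forces (1,3) = 5.
Cage k's pair has product 18, which forces (5,2) = 6.
6 is placed in row 6, so (6,2) = 3.
3 is placed in column 2; hence (2,2) = 4.
The 4 cells of cage a must have sum 17, which forces (2,3) = 3.
The 4 cells of cage a must have sum 17, which forces (2,4) = 6.
The 4 cells of cage a must have sum 17, leaving (3,3) = 4.
6 is placed in column 4, leaving (4,4) = 4.
Row 4 now contains 4, which forces (4,5) = 6.
Cage i has product 90; hence (3,6) = 6.
Cage e has product 180, so (1,1) = 6.
In row 1, 4 can only go at (1,6), so (1,6) = 4.
Cage m needs two cells with sum 5; hence (2,6) = 1.
Row 2 now contains 1, so (2,5) = 5.
Column 5 already has 5, so (6,5) = 2.
Row 6 now contains 2, which forces (6,6) = 5.
The two cells of cage h must have sum 5, so (1,4) = 2.
Column 5 now contains 2, leaving (1,5) = 3.
5 is placed in row 2, so (2,1) = 2.
The 4 cells of cage e must have product 180, so (3,1) = 5.
Column 5 already has 3, leaving (3,5) = 1.
Cage e has product 180, leaving (4,1) = 3.
Row 4 now contains 3, which forces (4,6) = 2.
Cage l's pair has product 5, leaving (5,4) = 5.
The 3 cells of cage d must have sum 9, which forces (5,5) = 4.
Column 6 already has 2, leaving (5,6) = 3.
Row 6 now contains 5, leaving (6,4) = 1.
Row 3 already has 1, so (3,4) = 3.
Row 4 already has 2; hence (4,3) = 1.
4 is placed in row 5; hence (5,1) = 1.
Cage c's pair has sum 3, which forces (5,3) = 2.
Row 6 now contains 1, which forces (6,1) = 4.
Filled in: 6 1 5 2 3 4 / 2 4 3 6 5 1 / 5 2 4 3 1 6 / 3 5 1 4 6 2 / 1 6 2 5 4 3 / 4 3 6 1 2 5.

1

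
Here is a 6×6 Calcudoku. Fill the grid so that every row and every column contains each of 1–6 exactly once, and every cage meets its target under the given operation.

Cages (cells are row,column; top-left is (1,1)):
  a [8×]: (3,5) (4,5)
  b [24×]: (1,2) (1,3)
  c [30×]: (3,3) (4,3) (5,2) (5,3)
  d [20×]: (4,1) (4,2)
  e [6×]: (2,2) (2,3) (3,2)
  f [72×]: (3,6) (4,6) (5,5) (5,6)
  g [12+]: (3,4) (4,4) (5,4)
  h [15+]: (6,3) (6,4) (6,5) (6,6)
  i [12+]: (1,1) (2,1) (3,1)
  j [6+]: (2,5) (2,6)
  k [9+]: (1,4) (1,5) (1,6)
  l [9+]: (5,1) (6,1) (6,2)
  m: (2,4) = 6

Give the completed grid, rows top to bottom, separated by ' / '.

Cage m is a single given cell, leaving (2,4) = 6.
Cage a needs two cells with product 8, so (3,5) = 4.
{4, 5} are confined to (4,1) and (4,2) in row 4; hence (4,4) = 3.
{4, 5} are confined to (4,1) and (4,2) in row 4; hence (4,5) = 2.
4 is placed in row 3, leaving (3,4) = 5.
Cage g needs sum 12; hence (5,4) = 4.
Column 4 now contains 5, leaving (1,4) = 1.
Cage f has product 72; hence (5,5) = 6.
Column 4 now contains 1, leaving (6,4) = 2.
The 4 cells of cage h must have sum 15, leaving (6,5) = 3.
3 is placed in column 5, so (1,5) = 5.
Cage k has sum 9, so (1,6) = 3.
Column 5 now contains 5, so (2,5) = 1.
Row 2 already has 1, leaving (2,6) = 5.
5 is placed in row 1; hence (1,1) = 2.
Row 2 already has 1; hence (2,1) = 4.
Cage i has sum 12, leaving (3,1) = 6.
Cage e needs product 6, which forces (3,2) = 1.
Row 3 already has 1, which forces (3,6) = 2.
4 is placed in column 1, so (4,1) = 5.
5 is placed in row 4, leaving (4,2) = 4.
2 is placed in column 1, which forces (5,1) = 3.
2 is placed in column 6, which forces (5,6) = 1.
Column 1 already has 5, which forces (6,1) = 1.
Column 2 now contains 4, leaving (1,2) = 6.
The two cells of cage b must have product 24; hence (1,3) = 4.
Row 3 already has 2, so (3,3) = 3.
The 4 cells of cage c must have product 30; hence (4,3) = 1.
1 is placed in column 6; hence (4,6) = 6.
Cage l needs sum 9, leaving (6,2) = 5.
Column 3 already has 4, which forces (6,3) = 6.
Column 6 already has 6, so (6,6) = 4.
The 3 cells of cage e must have product 6, which forces (2,2) = 3.
Column 3 already has 3; hence (2,3) = 2.
Column 2 now contains 5, leaving (5,2) = 2.
The 4 cells of cage c must have product 30, which forces (5,3) = 5.

2 6 4 1 5 3 / 4 3 2 6 1 5 / 6 1 3 5 4 2 / 5 4 1 3 2 6 / 3 2 5 4 6 1 / 1 5 6 2 3 4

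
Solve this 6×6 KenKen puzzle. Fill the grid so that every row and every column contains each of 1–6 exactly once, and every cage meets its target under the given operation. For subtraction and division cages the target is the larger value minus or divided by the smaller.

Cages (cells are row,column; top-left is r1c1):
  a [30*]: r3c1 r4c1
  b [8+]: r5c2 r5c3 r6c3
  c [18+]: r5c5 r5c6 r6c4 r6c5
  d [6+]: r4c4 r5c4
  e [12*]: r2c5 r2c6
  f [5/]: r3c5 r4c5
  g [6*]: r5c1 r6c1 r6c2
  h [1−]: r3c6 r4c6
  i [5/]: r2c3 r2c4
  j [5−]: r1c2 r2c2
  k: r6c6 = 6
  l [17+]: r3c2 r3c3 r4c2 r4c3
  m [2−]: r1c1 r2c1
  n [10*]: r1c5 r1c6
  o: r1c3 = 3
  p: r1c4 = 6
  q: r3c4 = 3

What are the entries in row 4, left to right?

6 3 4 2 5 1

O is a freebie, which forces r1c3 = 3.
Cage p is a single given cell; hence r1c4 = 6.
Cage q is a single given cell, which forces r3c4 = 3.
Cage k is given; hence r6c6 = 6.
6 is placed in row 1, which forces r1c2 = 1.
Cage j's pair has difference 5, which forces r2c2 = 6.
The only place for 4 in row 1 is r1c1.
Cage m's pair has difference 2; hence r2c1 = 2.
Cage g has product 6, so r6c2 = 2.
In row 5, 6 can only go at r5c5, so r5c5 = 6.
Column 5 needs a 2, and only r1c5 is open for it.
Row 1 now contains 2; hence r1c6 = 5.
The 4 cells of cage c must have sum 18, which forces r6c4 = 5.
Cage i needs two cells with quotient 5, leaving r2c3 = 5.
Column 4 now contains 5, so r2c4 = 1.
The only place for 4 in row 3 is r3c2.
Row 4 needs a 3, and only r4c2 is open for it.
Cage l has sum 17, which forces r3c3 = 6.
The 4 cells of cage l must have sum 17, which forces r4c3 = 4.
Row 4 now contains 4; hence r4c4 = 2.
Row 4 already has 2, so r4c6 = 1.
3 is placed in column 2, so r5c2 = 5.
The 3 cells of cage b must have sum 8, which forces r5c3 = 2.
Column 4 now contains 2, which forces r5c4 = 4.
Row 5 now contains 4, so r5c6 = 3.
Cage b has sum 8, so r6c3 = 1.
Cage e's pair has product 12, so r2c5 = 3.
Column 6 already has 3, leaving r2c6 = 4.
Row 3 already has 6, leaving r3c1 = 5.
Cage f needs two cells with quotient 5, leaving r3c5 = 1.
Column 6 now contains 1; hence r3c6 = 2.
The two cells of cage a must have product 30, leaving r4c1 = 6.
Row 4 now contains 1; hence r4c5 = 5.
Row 5 now contains 3; hence r5c1 = 1.
Row 6 now contains 1, which forces r6c1 = 3.
Cage c has sum 18, so r6c5 = 4.
Filled in: 4 1 3 6 2 5 / 2 6 5 1 3 4 / 5 4 6 3 1 2 / 6 3 4 2 5 1 / 1 5 2 4 6 3 / 3 2 1 5 4 6.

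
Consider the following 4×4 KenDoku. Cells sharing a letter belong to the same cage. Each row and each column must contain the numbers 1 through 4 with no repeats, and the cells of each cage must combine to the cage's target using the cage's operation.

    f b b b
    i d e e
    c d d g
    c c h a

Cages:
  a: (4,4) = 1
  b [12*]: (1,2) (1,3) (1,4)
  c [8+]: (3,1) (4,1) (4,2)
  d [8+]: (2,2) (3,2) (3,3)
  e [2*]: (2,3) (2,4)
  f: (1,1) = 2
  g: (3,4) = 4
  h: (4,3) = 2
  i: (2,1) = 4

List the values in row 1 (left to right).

Cage f is given; hence (1,1) = 2.
Cage i is a single given cell; hence (2,1) = 4.
Cage g is a single given cell, leaving (3,4) = 4.
H is a freebie, so (4,3) = 2.
A is a freebie, so (4,4) = 1.
Column 4 now contains 1, so (1,4) = 3.
The 3 cells of cage d must have sum 8; hence (2,2) = 3.
Column 3 already has 2, so (2,3) = 1.
Column 4 now contains 1, so (2,4) = 2.
Cage c has sum 8, which forces (3,1) = 1.
The 3 cells of cage d must have sum 8, leaving (3,2) = 2.
Cage d needs sum 8, leaving (3,3) = 3.
Row 4 already has 1, leaving (4,1) = 3.
The 3 cells of cage c must have sum 8, which forces (4,2) = 4.
4 is placed in column 2, which forces (1,2) = 1.
Column 3 already has 1, leaving (1,3) = 4.
Filled in: 2 1 4 3 / 4 3 1 2 / 1 2 3 4 / 3 4 2 1.

2 1 4 3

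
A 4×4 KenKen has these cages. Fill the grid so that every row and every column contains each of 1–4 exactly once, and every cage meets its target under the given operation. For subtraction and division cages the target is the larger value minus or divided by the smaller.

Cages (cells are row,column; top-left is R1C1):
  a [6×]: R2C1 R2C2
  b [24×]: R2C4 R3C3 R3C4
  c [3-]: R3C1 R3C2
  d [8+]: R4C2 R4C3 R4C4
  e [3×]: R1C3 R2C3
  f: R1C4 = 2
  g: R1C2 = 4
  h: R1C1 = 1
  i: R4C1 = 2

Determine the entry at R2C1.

Cage h is given, which forces R1C1 = 1.
Cage g is given, which forces R1C2 = 4.
Row 1 now contains 1; hence R1C3 = 3.
Cage f is given, so R1C4 = 2.
3 is placed in column 3, leaving R2C3 = 1.
1 is placed in column 1, leaving R3C1 = 4.
Column 2 already has 4, leaving R3C2 = 1.
Row 3 now contains 4, which forces R3C3 = 2.
Row 3 now contains 4, leaving R3C4 = 3.
Cage i is a single given cell, which forces R4C1 = 2.
1 is placed in column 2; hence R4C2 = 3.
Column 3 now contains 1, leaving R4C3 = 4.
4 is placed in row 4, leaving R4C4 = 1.
2 is placed in column 1, which forces R2C1 = 3.
Column 2 already has 3; hence R2C2 = 2.
Column 4 now contains 3; hence R2C4 = 4.
The full grid is 1 4 3 2 / 3 2 1 4 / 4 1 2 3 / 2 3 4 1.

3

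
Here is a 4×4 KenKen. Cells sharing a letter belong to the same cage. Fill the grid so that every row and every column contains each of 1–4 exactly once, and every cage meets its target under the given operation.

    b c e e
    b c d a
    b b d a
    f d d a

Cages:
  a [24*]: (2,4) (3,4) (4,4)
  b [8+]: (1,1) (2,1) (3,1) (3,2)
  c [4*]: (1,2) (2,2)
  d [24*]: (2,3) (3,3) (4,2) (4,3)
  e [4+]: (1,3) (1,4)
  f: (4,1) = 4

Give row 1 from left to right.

2 4 3 1

Cage f is given, which forces (4,1) = 4.
Cage b has sum 8, leaving (3,2) = 2.
The only place for 2 in row 1 is (1,1).
Row 1 needs a 4, and only (1,2) is open for it.
Column 2 already has 4, so (2,2) = 1.
1 is placed in column 2, leaving (4,2) = 3.
Row 4 already has 3, so (4,4) = 2.
1 is placed in row 2, leaving (2,1) = 3.
Cage d needs product 24, so (2,3) = 2.
3 is placed in row 2, leaving (2,4) = 4.
The 4 cells of cage b must have sum 8, which forces (3,1) = 1.
The 4 cells of cage d must have product 24, leaving (3,3) = 4.
Column 4 now contains 4, so (3,4) = 3.
2 is placed in row 4, which forces (4,3) = 1.
Column 3 already has 1; hence (1,3) = 3.
3 is placed in column 4, leaving (1,4) = 1.
Completed grid: 2 4 3 1 / 3 1 2 4 / 1 2 4 3 / 4 3 1 2.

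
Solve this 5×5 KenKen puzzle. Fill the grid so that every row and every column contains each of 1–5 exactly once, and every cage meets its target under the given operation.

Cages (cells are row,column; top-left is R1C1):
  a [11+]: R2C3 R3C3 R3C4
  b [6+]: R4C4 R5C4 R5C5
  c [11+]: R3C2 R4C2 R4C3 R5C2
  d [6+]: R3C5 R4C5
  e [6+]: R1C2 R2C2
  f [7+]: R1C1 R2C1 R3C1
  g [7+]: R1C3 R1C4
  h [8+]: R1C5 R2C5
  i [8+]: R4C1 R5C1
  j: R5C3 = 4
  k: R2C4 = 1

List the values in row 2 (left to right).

K is a freebie, which forces R2C4 = 1.
Cage j is given, so R5C3 = 4.
The 3 cells of cage b must have sum 6, so R5C5 = 1.
The only place for 3 in row 2 is R2C5.
Column 5 already has 3; hence R1C5 = 5.
Cage g's pair has sum 7; hence R1C3 = 3.
5 is placed in row 1, leaving R1C4 = 4.
Column 4 now contains 4, which forces R3C4 = 5.
Cage a has sum 11; hence R2C3 = 5.
Cage a has sum 11, leaving R3C3 = 1.
1 is placed in column 3, leaving R4C3 = 2.
Row 4 now contains 2; hence R4C4 = 3.
Row 4 now contains 2, leaving R4C5 = 4.
Column 4 now contains 3, which forces R5C4 = 2.
Cage f needs sum 7, leaving R1C1 = 1.
Cage e needs two cells with sum 6, leaving R1C2 = 2.
Row 2 already has 5, so R2C2 = 4.
Cage c needs sum 11, leaving R3C2 = 3.
4 is placed in column 5, leaving R3C5 = 2.
Row 4 already has 3, which forces R4C1 = 5.
The 4 cells of cage c must have sum 11; hence R4C2 = 1.
Cage i's pair has sum 8, leaving R5C1 = 3.
Cage c has sum 11, so R5C2 = 5.
Row 2 already has 4, leaving R2C1 = 2.
Row 3 now contains 2, so R3C1 = 4.
Filled in: 1 2 3 4 5 / 2 4 5 1 3 / 4 3 1 5 2 / 5 1 2 3 4 / 3 5 4 2 1.

2 4 5 1 3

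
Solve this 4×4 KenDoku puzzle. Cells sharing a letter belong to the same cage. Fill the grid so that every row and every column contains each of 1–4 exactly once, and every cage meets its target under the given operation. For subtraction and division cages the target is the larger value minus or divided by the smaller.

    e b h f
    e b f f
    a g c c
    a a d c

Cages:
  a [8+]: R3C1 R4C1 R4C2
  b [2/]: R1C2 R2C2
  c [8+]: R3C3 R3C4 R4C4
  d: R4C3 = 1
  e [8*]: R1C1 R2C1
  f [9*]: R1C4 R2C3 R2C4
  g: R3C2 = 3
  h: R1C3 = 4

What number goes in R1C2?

1

H is a freebie, so R1C3 = 4.
Cage f needs product 9, which forces R1C4 = 3.
Cage f has product 9; hence R2C3 = 3.
Cage f has product 9, so R2C4 = 1.
Cage g is a single given cell, which forces R3C2 = 3.
D is a freebie; hence R4C3 = 1.
Row 1 already has 4; hence R1C1 = 2.
Row 1 now contains 2, leaving R1C2 = 1.
Cage e needs two cells with product 8; hence R2C1 = 4.
Row 2 now contains 4, so R2C2 = 2.
Column 1 already has 2, which forces R3C1 = 1.
1 is placed in column 3, leaving R3C3 = 2.
Cage c needs sum 8; hence R3C4 = 4.
Column 1 already has 4, so R4C1 = 3.
2 is placed in column 2, which forces R4C2 = 4.
The 3 cells of cage c must have sum 8, so R4C4 = 2.
The full grid is 2 1 4 3 / 4 2 3 1 / 1 3 2 4 / 3 4 1 2.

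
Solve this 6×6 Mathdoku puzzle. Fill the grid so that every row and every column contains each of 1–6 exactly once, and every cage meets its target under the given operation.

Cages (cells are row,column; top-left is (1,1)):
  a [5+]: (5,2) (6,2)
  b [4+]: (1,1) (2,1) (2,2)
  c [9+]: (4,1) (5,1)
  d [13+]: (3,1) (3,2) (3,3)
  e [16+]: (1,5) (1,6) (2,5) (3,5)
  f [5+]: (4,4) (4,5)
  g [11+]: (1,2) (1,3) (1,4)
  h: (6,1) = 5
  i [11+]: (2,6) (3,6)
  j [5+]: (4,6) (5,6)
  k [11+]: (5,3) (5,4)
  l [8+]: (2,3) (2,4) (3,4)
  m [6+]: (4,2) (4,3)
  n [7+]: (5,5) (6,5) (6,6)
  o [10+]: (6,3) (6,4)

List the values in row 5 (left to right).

Cage b has sum 4; hence (1,1) = 1.
Cage b needs sum 4, so (2,1) = 2.
Cage b has sum 4, which forces (2,2) = 1.
Cage h is given; hence (6,1) = 5.
The 3 cells of cage l must have sum 8; hence (3,4) = 1.
In row 4, 5 can only go at (4,2), so (4,2) = 5.
Cage m needs two cells with sum 6, so (4,3) = 1.
The only place for 4 in row 4 is (4,6).
The two cells of cage j must have sum 5, so (5,6) = 1.
In row 4, 6 can only go at (4,1), so (4,1) = 6.
Column 1 already has 6, leaving (5,1) = 3.
Row 5 already has 3, so (5,2) = 2.
2 is placed in row 5; hence (5,5) = 4.
2 is placed in column 2, leaving (6,2) = 3.
3 is placed in row 6, leaving (6,5) = 1.
3 is placed in row 6, which forces (6,6) = 2.
3 is placed in column 1, which forces (3,1) = 4.
The 3 cells of cage d must have sum 13, which forces (3,2) = 6.
Cage d needs sum 13, leaving (3,3) = 3.
Row 3 already has 6; hence (3,6) = 5.
Column 2 already has 6, so (1,2) = 4.
Column 3 already has 3, so (2,3) = 4.
Cage l needs sum 8, leaving (2,4) = 3.
5 is placed in column 6, which forces (2,6) = 6.
Row 3 now contains 5, which forces (3,5) = 2.
Column 4 already has 3, leaving (4,4) = 2.
Column 5 now contains 2, so (4,5) = 3.
Column 3 now contains 4, so (6,3) = 6.
Row 6 already has 6, leaving (6,4) = 4.
Cage g has sum 11, so (1,3) = 2.
2 is placed in column 4; hence (1,4) = 5.
The 4 cells of cage e must have sum 16; hence (1,5) = 6.
Column 6 now contains 6; hence (1,6) = 3.
6 is placed in row 2, leaving (2,5) = 5.
6 is placed in column 3, so (5,3) = 5.
Cage k needs two cells with sum 11, which forces (5,4) = 6.
Filled in: 1 4 2 5 6 3 / 2 1 4 3 5 6 / 4 6 3 1 2 5 / 6 5 1 2 3 4 / 3 2 5 6 4 1 / 5 3 6 4 1 2.

3 2 5 6 4 1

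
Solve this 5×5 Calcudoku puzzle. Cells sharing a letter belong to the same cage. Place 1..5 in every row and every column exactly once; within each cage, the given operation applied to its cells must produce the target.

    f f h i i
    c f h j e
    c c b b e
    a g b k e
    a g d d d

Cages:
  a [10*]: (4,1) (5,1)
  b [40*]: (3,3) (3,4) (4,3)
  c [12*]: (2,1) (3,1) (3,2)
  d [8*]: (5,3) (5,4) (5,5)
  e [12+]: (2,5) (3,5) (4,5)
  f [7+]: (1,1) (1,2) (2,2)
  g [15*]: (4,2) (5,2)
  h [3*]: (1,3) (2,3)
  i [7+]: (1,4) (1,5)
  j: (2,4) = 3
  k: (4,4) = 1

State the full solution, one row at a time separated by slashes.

J is a freebie, so (2,4) = 3.
Cage k is given, so (4,4) = 1.
Cage h's pair has product 3, leaving (1,3) = 3.
Row 2 already has 3, so (2,3) = 1.
The 3 cells of cage d must have product 8, leaving (5,5) = 1.
In row 2, 5 can only go at (2,5), so (2,5) = 5.
Cage i's pair has sum 7, leaving (1,4) = 5.
Column 5 already has 5, leaving (1,5) = 2.
Cage f needs sum 7; hence (2,2) = 2.
Row 2 already has 2, so (2,1) = 4.
4 is placed in column 1, which forces (1,1) = 1.
Cage f needs sum 7, so (1,2) = 4.
Column 1 already has 1; hence (3,1) = 3.
Row 3 now contains 3; hence (3,2) = 1.
Row 3 now contains 3; hence (3,5) = 4.
Column 5 already has 4, leaving (4,5) = 3.
Cage b needs product 40, so (3,3) = 5.
4 is placed in row 3, leaving (3,4) = 2.
Row 4 now contains 3; hence (4,2) = 5.
Cage b needs product 40, so (4,3) = 4.
Cage g's pair has product 15; hence (5,2) = 3.
Column 3 now contains 4; hence (5,3) = 2.
Column 4 now contains 2, leaving (5,4) = 4.
5 is placed in row 4, which forces (4,1) = 2.
Row 5 now contains 2, leaving (5,1) = 5.

1 4 3 5 2 / 4 2 1 3 5 / 3 1 5 2 4 / 2 5 4 1 3 / 5 3 2 4 1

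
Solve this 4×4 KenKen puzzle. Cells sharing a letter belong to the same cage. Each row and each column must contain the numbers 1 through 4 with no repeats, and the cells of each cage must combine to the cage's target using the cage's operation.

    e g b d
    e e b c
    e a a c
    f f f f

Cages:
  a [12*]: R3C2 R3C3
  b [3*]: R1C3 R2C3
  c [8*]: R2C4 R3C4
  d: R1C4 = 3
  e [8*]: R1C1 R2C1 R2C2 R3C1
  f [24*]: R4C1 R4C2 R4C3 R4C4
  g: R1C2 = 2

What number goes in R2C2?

G is a freebie, so R1C2 = 2.
D is a freebie, so R1C4 = 3.
The 4 cells of cage e must have product 8; hence R2C2 = 1.
Row 2 already has 1, which forces R2C3 = 3.
Column 3 already has 3; hence R3C3 = 4.
Row 3 already has 4, so R3C4 = 2.
The 4 cells of cage e must have product 8, which forces R1C1 = 4.
3 is placed in row 1, which forces R1C3 = 1.
Cage e has product 8, so R2C1 = 2.
2 is placed in column 4, so R2C4 = 4.
Row 3 now contains 2, leaving R3C1 = 1.
Row 3 already has 4, which forces R3C2 = 3.
Column 1 now contains 1, so R4C1 = 3.
Column 2 now contains 3; hence R4C2 = 4.
Column 3 already has 1; hence R4C3 = 2.
Column 4 now contains 4; hence R4C4 = 1.
Filled in: 4 2 1 3 / 2 1 3 4 / 1 3 4 2 / 3 4 2 1.

1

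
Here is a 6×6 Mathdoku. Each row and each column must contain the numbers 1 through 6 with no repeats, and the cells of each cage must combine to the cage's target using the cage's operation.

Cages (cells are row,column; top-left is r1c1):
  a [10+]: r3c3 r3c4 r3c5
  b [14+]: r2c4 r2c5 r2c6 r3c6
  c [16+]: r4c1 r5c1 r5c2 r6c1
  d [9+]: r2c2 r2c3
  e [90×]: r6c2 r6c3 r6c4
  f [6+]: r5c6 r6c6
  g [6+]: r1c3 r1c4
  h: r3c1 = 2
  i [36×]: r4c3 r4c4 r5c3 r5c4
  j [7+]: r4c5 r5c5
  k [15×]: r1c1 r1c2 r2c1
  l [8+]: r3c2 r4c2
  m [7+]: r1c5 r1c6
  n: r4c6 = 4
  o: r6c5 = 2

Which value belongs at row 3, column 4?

1

H is a freebie, leaving r3c1 = 2.
N is a freebie; hence r4c6 = 4.
Cage o is given, leaving r6c5 = 2.
The only place for 4 in row 6 is r6c1.
Row 6 needs a 1, and only r6c6 is open for it.
Column 6 now contains 1; hence r5c6 = 5.
In row 1, 6 can only go at r1c6, so r1c6 = 6.
Cage m needs two cells with sum 7; hence r1c5 = 1.
Cage b has sum 14, leaving r2c6 = 2.
Column 6 now contains 6; hence r3c6 = 3.
The 3 cells of cage k must have product 15; hence r2c1 = 1.
Cage j needs two cells with sum 7; hence r4c5 = 3.
Cage j's pair has sum 7, so r5c5 = 4.
Cage l's pair has sum 8, so r3c2 = 6.
Column 5 already has 4, which forces r3c5 = 5.
Row 4 already has 3; hence r4c1 = 5.
Row 4 already has 3, which forces r4c2 = 2.
Cage c needs sum 16; hence r5c1 = 6.
Cage c has sum 16; hence r5c2 = 1.
Column 1 already has 5; hence r1c1 = 3.
The 3 cells of cage k must have product 15; hence r1c2 = 5.
Cage b has sum 14, which forces r2c4 = 3.
Column 5 already has 5, so r2c5 = 6.
Column 4 now contains 3, leaving r5c4 = 2.
Column 2 already has 5; hence r6c2 = 3.
The two cells of cage g must have sum 6; hence r1c3 = 2.
Column 4 now contains 2, which forces r1c4 = 4.
3 is placed in row 2, which forces r2c2 = 4.
Cage d's pair has sum 9, leaving r2c3 = 5.
4 is placed in column 4, leaving r3c4 = 1.
1 is placed in column 4, leaving r4c4 = 6.
Row 5 already has 2, so r5c3 = 3.
Column 3 already has 5, leaving r6c3 = 6.
Column 4 now contains 6; hence r6c4 = 5.
Row 3 already has 1, leaving r3c3 = 4.
Row 4 now contains 6, leaving r4c3 = 1.
Completed grid: 3 5 2 4 1 6 / 1 4 5 3 6 2 / 2 6 4 1 5 3 / 5 2 1 6 3 4 / 6 1 3 2 4 5 / 4 3 6 5 2 1.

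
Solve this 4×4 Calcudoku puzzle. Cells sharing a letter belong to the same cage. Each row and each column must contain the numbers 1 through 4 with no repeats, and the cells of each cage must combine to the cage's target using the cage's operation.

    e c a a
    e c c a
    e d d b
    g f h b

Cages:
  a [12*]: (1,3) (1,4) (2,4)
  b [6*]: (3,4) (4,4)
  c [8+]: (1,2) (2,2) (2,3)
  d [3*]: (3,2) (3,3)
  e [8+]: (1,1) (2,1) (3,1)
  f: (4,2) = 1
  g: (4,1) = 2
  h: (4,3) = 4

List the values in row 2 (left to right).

3 4 2 1

G is a freebie, so (4,1) = 2.
Cage f is a single given cell, leaving (4,2) = 1.
Cage h is a single given cell; hence (4,3) = 4.
Row 4 already has 2, which forces (4,4) = 3.
Cage a needs product 12, leaving (1,3) = 3.
Column 2 already has 1; hence (3,2) = 3.
Cage d needs two cells with product 3, which forces (3,3) = 1.
Column 4 now contains 3, so (3,4) = 2.
The 3 cells of cage e must have sum 8, leaving (1,1) = 1.
Cage c needs sum 8, so (1,2) = 2.
1 is placed in row 1; hence (1,4) = 4.
Cage e needs sum 8, leaving (2,1) = 3.
Cage c needs sum 8, which forces (2,2) = 4.
Column 3 already has 1, which forces (2,3) = 2.
Column 4 already has 4; hence (2,4) = 1.
Row 3 already has 1, leaving (3,1) = 4.
Completed grid: 1 2 3 4 / 3 4 2 1 / 4 3 1 2 / 2 1 4 3.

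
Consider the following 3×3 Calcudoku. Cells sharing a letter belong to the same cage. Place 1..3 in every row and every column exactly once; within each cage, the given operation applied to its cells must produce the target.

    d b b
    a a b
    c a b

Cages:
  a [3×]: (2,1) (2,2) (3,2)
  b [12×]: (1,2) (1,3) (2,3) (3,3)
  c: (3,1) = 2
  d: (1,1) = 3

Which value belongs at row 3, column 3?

3

Cage d is given; hence (1,1) = 3.
The 4 cells of cage b must have product 12; hence (1,2) = 2.
3 is placed in row 1, leaving (1,3) = 1.
Cage a needs product 3, which forces (2,1) = 1.
The 3 cells of cage a must have product 3, leaving (2,2) = 3.
Row 2 already has 3, which forces (2,3) = 2.
Cage c is a single given cell, so (3,1) = 2.
The 3 cells of cage a must have product 3, so (3,2) = 1.
Column 3 now contains 2; hence (3,3) = 3.
The full grid is 3 2 1 / 1 3 2 / 2 1 3.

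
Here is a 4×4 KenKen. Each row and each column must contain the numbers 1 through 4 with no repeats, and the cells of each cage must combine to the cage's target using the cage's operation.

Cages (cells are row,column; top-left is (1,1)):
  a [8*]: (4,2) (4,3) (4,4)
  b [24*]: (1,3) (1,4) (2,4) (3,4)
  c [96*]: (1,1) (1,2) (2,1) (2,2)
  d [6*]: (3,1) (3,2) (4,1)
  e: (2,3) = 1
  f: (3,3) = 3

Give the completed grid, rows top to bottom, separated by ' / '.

4 3 2 1 / 2 4 1 3 / 1 2 3 4 / 3 1 4 2

Cage e is given, which forces (2,3) = 1.
Cage f is given, which forces (3,3) = 3.
Cage d needs product 6, which forces (4,1) = 3.
The only place for 1 in row 1 is (1,4).
Cage b has product 24, leaving (2,4) = 3.
The 3 cells of cage a must have product 8, so (4,2) = 1.
Cage c has product 96; hence (1,1) = 4.
Cage c needs product 96, leaving (1,2) = 3.
4 is placed in row 1; hence (1,3) = 2.
The 4 cells of cage c must have product 96, so (2,1) = 2.
Row 2 now contains 3, leaving (2,2) = 4.
Cage d needs product 6, which forces (3,1) = 1.
Column 2 already has 1; hence (3,2) = 2.
Row 3 already has 2, leaving (3,4) = 4.
Column 3 already has 2, so (4,3) = 4.
Column 4 now contains 4, leaving (4,4) = 2.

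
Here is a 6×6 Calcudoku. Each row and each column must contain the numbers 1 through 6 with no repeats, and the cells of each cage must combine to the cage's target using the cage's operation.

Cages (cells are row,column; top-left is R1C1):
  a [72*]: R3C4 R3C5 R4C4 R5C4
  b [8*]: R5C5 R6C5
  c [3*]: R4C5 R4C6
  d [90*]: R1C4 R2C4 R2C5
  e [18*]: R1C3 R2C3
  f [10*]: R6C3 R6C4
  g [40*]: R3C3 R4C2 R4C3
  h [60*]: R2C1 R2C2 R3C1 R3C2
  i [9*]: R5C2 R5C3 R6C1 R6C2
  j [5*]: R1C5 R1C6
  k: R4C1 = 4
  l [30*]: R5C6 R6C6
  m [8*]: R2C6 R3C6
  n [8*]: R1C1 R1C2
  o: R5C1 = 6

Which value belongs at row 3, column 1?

5

Cage k is a single given cell, which forces R4C1 = 4.
O is a freebie, which forces R5C1 = 6.
Row 5 already has 6; hence R5C6 = 5.
Column 6 now contains 5, so R6C6 = 6.
4 is placed in column 1, so R1C1 = 2.
Cage n's pair has product 8, so R1C2 = 4.
Cage j needs two cells with product 5, so R1C5 = 5.
Column 6 now contains 5; hence R1C6 = 1.
The 3 cells of cage g must have product 40, which forces R3C3 = 4.
4 is placed in row 3, which forces R3C6 = 2.
1 is placed in column 6, leaving R4C6 = 3.
Cage h needs product 60, which forces R2C2 = 2.
Cage d needs product 90, which forces R2C4 = 5.
Column 6 already has 2, leaving R2C6 = 4.
Cage h has product 60, which forces R3C2 = 6.
Column 2 now contains 2, which forces R4C2 = 5.
5 is placed in row 4, so R4C3 = 2.
Row 4 already has 3, leaving R4C5 = 1.
Column 3 already has 2, leaving R6C3 = 5.
Column 4 already has 5, which forces R6C4 = 2.
2 is placed in row 6; hence R6C5 = 4.
5 is placed in row 2, so R2C1 = 1.
Cage h has product 60, leaving R3C1 = 5.
The 4 cells of cage a must have product 72; hence R3C4 = 1.
1 is placed in column 5, which forces R3C5 = 3.
Row 4 already has 1, leaving R4C4 = 6.
2 is placed in column 4; hence R5C4 = 4.
Column 5 already has 4, leaving R5C5 = 2.
Column 1 already has 1, so R6C1 = 3.
Row 6 already has 3, leaving R6C2 = 1.
Column 4 now contains 6, leaving R1C4 = 3.
Column 5 already has 3; hence R2C5 = 6.
1 is placed in column 2; hence R5C2 = 3.
Cage i needs product 9; hence R5C3 = 1.
3 is placed in row 1, which forces R1C3 = 6.
Row 2 now contains 6, which forces R2C3 = 3.
The full grid is 2 4 6 3 5 1 / 1 2 3 5 6 4 / 5 6 4 1 3 2 / 4 5 2 6 1 3 / 6 3 1 4 2 5 / 3 1 5 2 4 6.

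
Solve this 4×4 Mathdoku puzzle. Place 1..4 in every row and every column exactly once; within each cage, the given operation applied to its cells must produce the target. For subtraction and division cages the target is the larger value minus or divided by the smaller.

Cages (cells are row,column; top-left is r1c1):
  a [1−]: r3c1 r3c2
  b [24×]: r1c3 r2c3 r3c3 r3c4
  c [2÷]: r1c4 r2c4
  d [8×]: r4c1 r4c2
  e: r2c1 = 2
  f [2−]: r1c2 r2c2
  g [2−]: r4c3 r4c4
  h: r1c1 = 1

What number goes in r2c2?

1

Cage h is given; hence r1c1 = 1.
Cage e is given, so r2c1 = 2.
2 is placed in column 1, which forces r4c1 = 4.
4 is placed in row 4, so r4c2 = 2.
Cage f's pair has difference 2, which forces r1c2 = 3.
The two cells of cage c must have quotient 2, which forces r1c4 = 2.
Cage f's pair has difference 2, so r2c2 = 1.
1 is placed in row 2; hence r2c4 = 4.
Column 1 now contains 4, leaving r3c1 = 3.
Cage a needs two cells with difference 1, leaving r3c2 = 4.
Row 3 already has 3, so r3c4 = 1.
1 is placed in column 4; hence r4c4 = 3.
2 is placed in row 1, which forces r1c3 = 4.
4 is placed in row 2, leaving r2c3 = 3.
Row 3 now contains 1, so r3c3 = 2.
Row 4 already has 3, which forces r4c3 = 1.
The full grid is 1 3 4 2 / 2 1 3 4 / 3 4 2 1 / 4 2 1 3.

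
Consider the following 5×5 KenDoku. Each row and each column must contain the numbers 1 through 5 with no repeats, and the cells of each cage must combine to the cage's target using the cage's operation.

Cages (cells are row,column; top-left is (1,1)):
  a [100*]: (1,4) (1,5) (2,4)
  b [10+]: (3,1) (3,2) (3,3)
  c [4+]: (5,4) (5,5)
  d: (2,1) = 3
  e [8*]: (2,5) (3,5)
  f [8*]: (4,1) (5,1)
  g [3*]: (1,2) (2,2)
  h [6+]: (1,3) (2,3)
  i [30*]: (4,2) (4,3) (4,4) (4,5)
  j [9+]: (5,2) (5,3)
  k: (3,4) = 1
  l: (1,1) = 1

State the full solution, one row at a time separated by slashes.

1 3 2 4 5 / 3 1 4 5 2 / 5 2 3 1 4 / 4 5 1 2 3 / 2 4 5 3 1

Cage l is a single given cell; hence (1,1) = 1.
1 is placed in row 1; hence (1,2) = 3.
Cage a needs product 100; hence (1,4) = 4.
Cage a needs product 100, which forces (1,5) = 5.
D is a freebie, leaving (2,1) = 3.
Column 2 already has 3, so (2,2) = 1.
Cage a needs product 100, leaving (2,4) = 5.
Cage k is given, so (3,4) = 1.
Column 4 now contains 1, leaving (5,4) = 3.
3 is placed in row 5, leaving (5,5) = 1.
Row 1 already has 5, leaving (1,3) = 2.
Cage h needs two cells with sum 6, which forces (2,3) = 4.
Row 2 now contains 4; hence (2,5) = 2.
Cage b has sum 10, so (3,3) = 3.
2 is placed in column 5, leaving (3,5) = 4.
The 4 cells of cage i must have product 30; hence (4,2) = 5.
Cage i needs product 30; hence (4,3) = 1.
Column 4 already has 3, leaving (4,4) = 2.
Cage i needs product 30, which forces (4,5) = 3.
Column 2 now contains 5, so (5,2) = 4.
Column 3 already has 4, which forces (5,3) = 5.
Cage b has sum 10, leaving (3,1) = 5.
Column 2 now contains 5, which forces (3,2) = 2.
2 is placed in row 4, so (4,1) = 4.
4 is placed in row 5, so (5,1) = 2.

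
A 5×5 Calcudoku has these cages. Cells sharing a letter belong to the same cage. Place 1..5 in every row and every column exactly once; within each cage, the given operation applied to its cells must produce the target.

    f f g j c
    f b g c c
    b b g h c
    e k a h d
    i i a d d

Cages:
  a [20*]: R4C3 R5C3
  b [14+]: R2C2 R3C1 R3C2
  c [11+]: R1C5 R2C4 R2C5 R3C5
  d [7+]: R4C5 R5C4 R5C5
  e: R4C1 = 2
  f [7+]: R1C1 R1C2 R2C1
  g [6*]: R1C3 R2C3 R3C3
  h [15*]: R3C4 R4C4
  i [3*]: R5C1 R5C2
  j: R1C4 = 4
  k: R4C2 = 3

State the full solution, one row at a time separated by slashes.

1 2 3 4 5 / 4 5 2 1 3 / 5 4 1 3 2 / 2 3 4 5 1 / 3 1 5 2 4

Cage j is given, so R1C4 = 4.
Cage b needs sum 14, leaving R2C2 = 5.
Cage b has sum 14, so R3C1 = 5.
Cage b has sum 14; hence R3C2 = 4.
Row 3 now contains 5, so R3C4 = 3.
Cage e is given; hence R4C1 = 2.
Cage k is given, leaving R4C2 = 3.
3 is placed in column 4; hence R4C4 = 5.
3 is placed in column 2, so R5C2 = 1.
1 is placed in row 5, so R5C4 = 2.
The 3 cells of cage f must have sum 7, which forces R1C1 = 1.
Column 2 already has 1, which forces R1C2 = 2.
Row 1 already has 2, leaving R1C3 = 3.
Cage c needs sum 11, leaving R1C5 = 5.
Cage f has sum 7, so R2C1 = 4.
Column 4 now contains 2, which forces R2C4 = 1.
Row 2 already has 4, leaving R2C5 = 3.
Row 4 already has 5; hence R4C3 = 4.
Cage d has sum 7, so R4C5 = 1.
1 is placed in row 5, so R5C1 = 3.
Cage a needs two cells with product 20, which forces R5C3 = 5.
Cage d has sum 7, so R5C5 = 4.
Row 2 already has 1, so R2C3 = 2.
Cage g has product 6, which forces R3C3 = 1.
Column 5 already has 1, which forces R3C5 = 2.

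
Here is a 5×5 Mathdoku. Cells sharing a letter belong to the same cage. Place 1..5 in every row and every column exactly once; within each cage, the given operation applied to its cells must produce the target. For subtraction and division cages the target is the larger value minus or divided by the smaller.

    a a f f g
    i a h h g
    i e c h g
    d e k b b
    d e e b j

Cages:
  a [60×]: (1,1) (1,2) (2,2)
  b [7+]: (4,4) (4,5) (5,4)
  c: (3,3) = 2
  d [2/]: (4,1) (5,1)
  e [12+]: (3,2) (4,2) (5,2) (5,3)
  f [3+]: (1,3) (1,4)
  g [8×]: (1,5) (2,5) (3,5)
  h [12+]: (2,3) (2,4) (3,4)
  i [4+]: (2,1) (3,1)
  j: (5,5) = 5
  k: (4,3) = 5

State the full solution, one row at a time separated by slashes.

5 3 1 2 4 / 1 4 3 5 2 / 3 5 2 4 1 / 4 2 5 1 3 / 2 1 4 3 5

Cage c is given, so (3,3) = 2.
Cage k is given, which forces (4,3) = 5.
J is a freebie, so (5,5) = 5.
Column 3 now contains 2; hence (1,3) = 1.
Cage f's pair has sum 3, so (1,4) = 2.
Row 1 already has 2, which forces (1,5) = 4.
Column 5 already has 4, leaving (3,5) = 1.
Cage i needs two cells with sum 4; hence (2,1) = 1.
Cage a has product 60; hence (2,2) = 4.
Row 2 already has 4, which forces (2,3) = 3.
3 is placed in row 2, which forces (2,4) = 5.
Column 5 already has 1, so (2,5) = 2.
Row 3 now contains 1; hence (3,1) = 3.
Row 3 already has 3, which forces (3,2) = 5.
Row 3 already has 3; hence (3,4) = 4.
4 is placed in column 4; hence (4,4) = 1.
2 is placed in column 5, leaving (4,5) = 3.
Column 3 now contains 3, so (5,3) = 4.
Column 4 now contains 1, so (5,4) = 3.
Column 1 now contains 3; hence (1,1) = 5.
5 is placed in column 2; hence (1,2) = 3.
Cage d's pair has quotient 2, so (4,1) = 4.
Row 4 already has 3, so (4,2) = 2.
4 is placed in row 5; hence (5,1) = 2.
Cage e has sum 12, so (5,2) = 1.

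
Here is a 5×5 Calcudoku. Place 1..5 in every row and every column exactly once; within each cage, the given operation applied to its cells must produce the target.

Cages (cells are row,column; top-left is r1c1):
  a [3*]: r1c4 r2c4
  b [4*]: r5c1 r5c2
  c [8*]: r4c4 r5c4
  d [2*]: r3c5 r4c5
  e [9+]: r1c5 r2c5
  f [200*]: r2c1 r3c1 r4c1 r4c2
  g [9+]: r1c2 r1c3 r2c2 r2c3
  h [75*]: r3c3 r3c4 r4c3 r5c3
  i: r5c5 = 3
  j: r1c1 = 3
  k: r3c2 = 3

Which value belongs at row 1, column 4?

1

Cage j is given, leaving r1c1 = 3.
3 is placed in row 1; hence r1c4 = 1.
Column 4 now contains 1, leaving r2c4 = 3.
K is a freebie, leaving r3c2 = 3.
3 is placed in row 3; hence r3c3 = 1.
Cage h needs product 75; hence r3c4 = 5.
1 is placed in row 3, which forces r3c5 = 2.
Cage f has product 200, so r4c2 = 5.
5 is placed in row 4, which forces r4c3 = 3.
2 is placed in column 5, leaving r4c5 = 1.
3 is placed in column 3; hence r5c3 = 5.
Cage i is a single given cell, leaving r5c5 = 3.
Cage g has sum 9, which forces r1c2 = 2.
Cage g has sum 9, leaving r1c3 = 4.
Row 1 now contains 4, which forces r1c5 = 5.
Cage f has product 200; hence r2c1 = 5.
Cage g needs sum 9, which forces r2c2 = 1.
Cage g needs sum 9; hence r2c3 = 2.
Column 5 already has 5, which forces r2c5 = 4.
2 is placed in row 3, so r3c1 = 4.
The 4 cells of cage f must have product 200, leaving r4c1 = 2.
Row 4 now contains 2, so r4c4 = 4.
Column 1 already has 4, so r5c1 = 1.
Column 2 already has 1, so r5c2 = 4.
Column 4 now contains 4, leaving r5c4 = 2.
The full grid is 3 2 4 1 5 / 5 1 2 3 4 / 4 3 1 5 2 / 2 5 3 4 1 / 1 4 5 2 3.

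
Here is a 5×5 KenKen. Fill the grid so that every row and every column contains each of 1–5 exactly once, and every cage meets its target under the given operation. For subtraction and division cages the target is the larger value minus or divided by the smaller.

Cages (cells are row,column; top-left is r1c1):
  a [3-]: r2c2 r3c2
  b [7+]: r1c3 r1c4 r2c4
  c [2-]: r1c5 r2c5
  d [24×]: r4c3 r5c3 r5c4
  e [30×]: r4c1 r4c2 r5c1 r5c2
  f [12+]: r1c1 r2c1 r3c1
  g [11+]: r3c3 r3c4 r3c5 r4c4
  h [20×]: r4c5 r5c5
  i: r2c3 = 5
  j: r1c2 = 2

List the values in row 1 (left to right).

J is a freebie, so r1c2 = 2.
I is a freebie, so r2c3 = 5.
In row 2, 2 can only go at r2c4, so r2c4 = 2.
The only place for 5 in row 1 is r1c1.
In row 1, 3 can only go at r1c5, so r1c5 = 3.
Column 5 already has 3, leaving r2c5 = 1.
1 is placed in column 5; hence r3c5 = 2.
1 is placed in row 2, leaving r2c2 = 4.
Cage a needs two cells with difference 3, leaving r3c2 = 1.
Row 2 already has 4, which forces r2c1 = 3.
Cage f has sum 12, leaving r3c1 = 4.
Cage g needs sum 11, which forces r3c3 = 3.
Cage g has sum 11, so r3c4 = 5.
Cage g needs sum 11, leaving r4c4 = 1.
The 3 cells of cage b must have sum 7, so r1c3 = 1.
Column 4 now contains 1, which forces r1c4 = 4.
Row 4 now contains 1, which forces r4c1 = 2.
Row 4 already has 2, which forces r4c3 = 4.
4 is placed in row 4, which forces r4c5 = 5.
The 4 cells of cage e must have product 30, which forces r5c1 = 1.
4 is placed in column 3, leaving r5c3 = 2.
Cage d has product 24, so r5c4 = 3.
5 is placed in column 5, which forces r5c5 = 4.
Row 4 already has 5, which forces r4c2 = 3.
3 is placed in row 5, leaving r5c2 = 5.
Filled in: 5 2 1 4 3 / 3 4 5 2 1 / 4 1 3 5 2 / 2 3 4 1 5 / 1 5 2 3 4.

5 2 1 4 3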